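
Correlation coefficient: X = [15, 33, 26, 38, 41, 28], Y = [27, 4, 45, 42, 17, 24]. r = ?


Mean X = 30.1667, Mean Y = 26.5000
SD X = 8.552128, SD Y = 14.056434
Cov = -20.750000
r = -20.750000/(8.552128*14.056434) = -0.1726

r = -0.1726


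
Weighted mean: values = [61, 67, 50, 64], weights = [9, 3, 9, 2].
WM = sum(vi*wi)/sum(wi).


Numerator = 61*9 + 67*3 + 50*9 + 64*2 = 1328
Denominator = 9 + 3 + 9 + 2 = 23
WM = 1328/23 = 57.7391

WM = 57.7391


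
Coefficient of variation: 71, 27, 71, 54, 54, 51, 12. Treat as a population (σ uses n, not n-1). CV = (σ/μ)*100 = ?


Mean = 48.5714
SD = 20.2616
CV = (20.2616/48.5714)*100 = 41.7150%

CV = 41.7150%


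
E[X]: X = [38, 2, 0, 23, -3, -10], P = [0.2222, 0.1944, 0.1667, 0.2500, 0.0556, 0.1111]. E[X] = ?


E[X] = 38*0.2222 + 2*0.1944 + 0*0.1667 + 23*0.2500 - 3*0.0556 - 10*0.1111
= 8.4436 + 0.3888 + 0 + 5.7500 - 0.1668 - 1.1110
= 13.3046

E[X] = 13.3046


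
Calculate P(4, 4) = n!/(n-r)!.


P(4,4) = 4!/0!
= 24/1
= 24

P(4,4) = 24


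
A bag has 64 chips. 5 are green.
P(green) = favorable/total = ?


P = 5/64 = 0.0781

P = 0.0781


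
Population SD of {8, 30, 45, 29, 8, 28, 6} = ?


Mean = 22.0000
Variance = 189.4286
SD = sqrt(189.4286) = 13.7633

SD = 13.7633


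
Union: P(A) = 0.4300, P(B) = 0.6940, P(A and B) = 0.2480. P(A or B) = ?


P(A∪B) = 0.4300 + 0.6940 - 0.2480
= 1.1240 - 0.2480
= 0.8760

P(A∪B) = 0.8760


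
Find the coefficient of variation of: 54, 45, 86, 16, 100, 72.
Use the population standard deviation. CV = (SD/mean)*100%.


Mean = 62.1667
SD = 27.6551
CV = (27.6551/62.1667)*100 = 44.4854%

CV = 44.4854%


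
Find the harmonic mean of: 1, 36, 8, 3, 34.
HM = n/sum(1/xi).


Sum of reciprocals = 1/1 + 1/36 + 1/8 + 1/3 + 1/34 = 1.515523
HM = 5/1.515523 = 3.2992

HM = 3.2992


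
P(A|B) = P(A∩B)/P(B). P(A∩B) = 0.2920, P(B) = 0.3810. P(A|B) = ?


P(A|B) = 0.2920/0.3810 = 0.7664

P(A|B) = 0.7664


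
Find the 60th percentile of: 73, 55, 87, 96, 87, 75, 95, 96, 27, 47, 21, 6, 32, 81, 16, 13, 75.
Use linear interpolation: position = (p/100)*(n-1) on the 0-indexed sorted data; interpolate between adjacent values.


Sorted: 6, 13, 16, 21, 27, 32, 47, 55, 73, 75, 75, 81, 87, 87, 95, 96, 96
n = 17
Index = 60/100 * 16 = 9.6000
Lower = data[9] = 75, Upper = data[10] = 75
P60 = 75 + 0.6000*(0) = 75.0000

P60 = 75.0000


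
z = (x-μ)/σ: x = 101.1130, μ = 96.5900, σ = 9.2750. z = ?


z = (101.1130 - 96.5900)/9.2750
= 4.5230/9.2750
= 0.4877

z = 0.4877


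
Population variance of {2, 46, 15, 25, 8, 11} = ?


Mean = 17.8333
Squared deviations: 250.6944, 793.3611, 8.0278, 51.3611, 96.6944, 46.6944
Sum = 1246.8333
Variance = 1246.8333/6 = 207.8056

Variance = 207.8056


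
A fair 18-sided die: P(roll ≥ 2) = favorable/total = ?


Favorable outcomes (roll ≥ 2): 17
Total outcomes = 18
P = 17/18 = 0.9444

P = 0.9444


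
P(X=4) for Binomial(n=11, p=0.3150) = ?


C(11,4) = 330
p^4 = 0.009846
(1-p)^7 = 0.070768
P = 330 * 0.009846 * 0.070768 = 0.2299

P(X=4) = 0.2299


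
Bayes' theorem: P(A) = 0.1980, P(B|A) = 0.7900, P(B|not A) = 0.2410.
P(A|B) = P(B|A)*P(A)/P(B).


P(B) = P(B|A)*P(A) + P(B|A')*P(A')
= 0.7900*0.1980 + 0.2410*0.8020
= 0.156420 + 0.193282 = 0.349702
P(A|B) = 0.156420/0.349702 = 0.4473

P(A|B) = 0.4473


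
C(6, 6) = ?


C(6,6) = 6!/(6! × 0!)
= 720/(720 × 1)
= 1

C(6,6) = 1


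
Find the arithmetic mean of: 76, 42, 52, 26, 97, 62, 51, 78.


Sum = 76 + 42 + 52 + 26 + 97 + 62 + 51 + 78 = 484
n = 8
Mean = 484/8 = 60.5000

Mean = 60.5000


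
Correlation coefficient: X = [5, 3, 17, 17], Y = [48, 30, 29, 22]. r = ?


Mean X = 10.5000, Mean Y = 32.2500
SD X = 6.538348, SD Y = 9.601432
Cov = -39.375000
r = -39.375000/(6.538348*9.601432) = -0.6272

r = -0.6272


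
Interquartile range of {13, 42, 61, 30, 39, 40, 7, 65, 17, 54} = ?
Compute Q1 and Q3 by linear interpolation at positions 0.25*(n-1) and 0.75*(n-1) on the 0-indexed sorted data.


Sorted: 7, 13, 17, 30, 39, 40, 42, 54, 61, 65
Q1 (25th %ile) = 20.2500
Q3 (75th %ile) = 51.0000
IQR = 51.0000 - 20.2500 = 30.7500

IQR = 30.7500


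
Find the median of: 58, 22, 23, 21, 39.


Sorted: 21, 22, 23, 39, 58
n = 5 (odd)
Middle value = 23

Median = 23


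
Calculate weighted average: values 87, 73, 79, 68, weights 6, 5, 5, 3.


Numerator = 87*6 + 73*5 + 79*5 + 68*3 = 1486
Denominator = 6 + 5 + 5 + 3 = 19
WM = 1486/19 = 78.2105

WM = 78.2105


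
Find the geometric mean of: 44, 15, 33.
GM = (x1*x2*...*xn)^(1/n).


Product = 44 × 15 × 33 = 21780
GM = 21780^(1/3) = 27.9267

GM = 27.9267


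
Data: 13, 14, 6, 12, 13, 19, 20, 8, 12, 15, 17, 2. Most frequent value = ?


Frequencies: 2:1, 6:1, 8:1, 12:2, 13:2, 14:1, 15:1, 17:1, 19:1, 20:1
Max frequency = 2
Mode = 12, 13

Mode = 12, 13


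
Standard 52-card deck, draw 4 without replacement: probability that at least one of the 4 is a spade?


P(at least one) = 1 - P(none)
P(none) = (39/52) × (38/51) × (37/50) × (36/49) = 0.303818
P(at least one) = 1 - 0.303818 = 0.6962

P = 0.6962


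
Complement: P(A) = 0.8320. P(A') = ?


P(not A) = 1 - 0.8320 = 0.1680

P(not A) = 0.1680


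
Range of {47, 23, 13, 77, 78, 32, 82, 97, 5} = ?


Max = 97, Min = 5
Range = 97 - 5 = 92

Range = 92


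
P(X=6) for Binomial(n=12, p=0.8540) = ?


C(12,6) = 924
p^6 = 0.387925
(1-p)^6 = 9.685390e-06
P = 924 * 0.387925 * 9.685390e-06 = 0.0035

P(X=6) = 0.0035


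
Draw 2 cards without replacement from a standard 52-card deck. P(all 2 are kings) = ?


P(all kings) = (4/52) × (3/51)
= 0.0045

P = 0.0045


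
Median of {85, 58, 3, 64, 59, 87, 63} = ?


Sorted: 3, 58, 59, 63, 64, 85, 87
n = 7 (odd)
Middle value = 63

Median = 63


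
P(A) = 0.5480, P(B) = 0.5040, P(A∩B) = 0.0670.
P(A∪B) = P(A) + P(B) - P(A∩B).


P(A∪B) = 0.5480 + 0.5040 - 0.0670
= 1.0520 - 0.0670
= 0.9850

P(A∪B) = 0.9850


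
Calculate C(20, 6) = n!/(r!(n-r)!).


C(20,6) = 20!/(6! × 14!)
= 2432902008176640000/(720 × 87178291200)
= 38760

C(20,6) = 38760


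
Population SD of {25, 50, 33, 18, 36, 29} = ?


Mean = 31.8333
Variance = 99.1389
SD = sqrt(99.1389) = 9.9569

SD = 9.9569


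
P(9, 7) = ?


P(9,7) = 9!/2!
= 362880/2
= 181440

P(9,7) = 181440


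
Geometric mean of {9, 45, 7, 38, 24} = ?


Product = 9 × 45 × 7 × 38 × 24 = 2585520
GM = 2585520^(1/5) = 19.1650

GM = 19.1650


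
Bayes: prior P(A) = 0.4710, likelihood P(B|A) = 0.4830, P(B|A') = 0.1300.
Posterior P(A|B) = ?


P(B) = P(B|A)*P(A) + P(B|A')*P(A')
= 0.4830*0.4710 + 0.1300*0.5290
= 0.227493 + 0.068770 = 0.296263
P(A|B) = 0.227493/0.296263 = 0.7679

P(A|B) = 0.7679


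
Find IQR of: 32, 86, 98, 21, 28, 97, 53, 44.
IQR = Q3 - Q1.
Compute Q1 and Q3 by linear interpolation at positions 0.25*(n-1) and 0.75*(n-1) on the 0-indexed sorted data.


Sorted: 21, 28, 32, 44, 53, 86, 97, 98
Q1 (25th %ile) = 31.0000
Q3 (75th %ile) = 88.7500
IQR = 88.7500 - 31.0000 = 57.7500

IQR = 57.7500


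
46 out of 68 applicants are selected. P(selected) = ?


P = 46/68 = 0.6765

P = 0.6765


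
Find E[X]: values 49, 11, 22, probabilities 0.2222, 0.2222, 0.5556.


E[X] = 49*0.2222 + 11*0.2222 + 22*0.5556
= 10.8878 + 2.4442 + 12.2232
= 25.5552

E[X] = 25.5552


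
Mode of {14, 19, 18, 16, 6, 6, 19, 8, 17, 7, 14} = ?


Frequencies: 6:2, 7:1, 8:1, 14:2, 16:1, 17:1, 18:1, 19:2
Max frequency = 2
Mode = 6, 14, 19

Mode = 6, 14, 19


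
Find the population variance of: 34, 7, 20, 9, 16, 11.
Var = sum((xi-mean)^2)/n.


Mean = 16.1667
Squared deviations: 318.0278, 84.0278, 14.6944, 51.3611, 0.0278, 26.6944
Sum = 494.8333
Variance = 494.8333/6 = 82.4722

Variance = 82.4722


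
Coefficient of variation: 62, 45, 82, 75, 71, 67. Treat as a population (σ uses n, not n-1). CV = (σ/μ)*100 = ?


Mean = 67.0000
SD = 11.6476
CV = (11.6476/67.0000)*100 = 17.3845%

CV = 17.3845%


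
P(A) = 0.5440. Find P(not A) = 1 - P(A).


P(not A) = 1 - 0.5440 = 0.4560

P(not A) = 0.4560


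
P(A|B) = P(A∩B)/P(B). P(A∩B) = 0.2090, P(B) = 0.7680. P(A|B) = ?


P(A|B) = 0.2090/0.7680 = 0.2721

P(A|B) = 0.2721


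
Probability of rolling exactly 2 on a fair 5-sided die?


Favorable outcomes (roll = 2): 1
Total outcomes = 5
P = 1/5 = 0.2000

P = 0.2000


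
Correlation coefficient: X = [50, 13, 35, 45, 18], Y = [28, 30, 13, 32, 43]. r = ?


Mean X = 32.2000, Mean Y = 29.2000
SD X = 14.551976, SD Y = 9.620811
Cov = -48.440000
r = -48.440000/(14.551976*9.620811) = -0.3460

r = -0.3460


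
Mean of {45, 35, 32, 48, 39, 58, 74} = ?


Sum = 45 + 35 + 32 + 48 + 39 + 58 + 74 = 331
n = 7
Mean = 331/7 = 47.2857

Mean = 47.2857


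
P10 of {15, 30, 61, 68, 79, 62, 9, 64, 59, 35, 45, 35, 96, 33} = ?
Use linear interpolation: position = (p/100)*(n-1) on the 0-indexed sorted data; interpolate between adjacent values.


Sorted: 9, 15, 30, 33, 35, 35, 45, 59, 61, 62, 64, 68, 79, 96
n = 14
Index = 10/100 * 13 = 1.3000
Lower = data[1] = 15, Upper = data[2] = 30
P10 = 15 + 0.3000*(15) = 19.5000

P10 = 19.5000


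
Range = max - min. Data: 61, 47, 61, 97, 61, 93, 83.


Max = 97, Min = 47
Range = 97 - 47 = 50

Range = 50


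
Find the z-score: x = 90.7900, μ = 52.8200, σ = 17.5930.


z = (90.7900 - 52.8200)/17.5930
= 37.9700/17.5930
= 2.1582

z = 2.1582


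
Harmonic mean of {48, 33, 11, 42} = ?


Sum of reciprocals = 1/48 + 1/33 + 1/11 + 1/42 = 0.165855
HM = 4/0.165855 = 24.1175

HM = 24.1175


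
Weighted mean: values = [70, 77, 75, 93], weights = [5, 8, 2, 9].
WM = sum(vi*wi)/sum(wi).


Numerator = 70*5 + 77*8 + 75*2 + 93*9 = 1953
Denominator = 5 + 8 + 2 + 9 = 24
WM = 1953/24 = 81.3750

WM = 81.3750


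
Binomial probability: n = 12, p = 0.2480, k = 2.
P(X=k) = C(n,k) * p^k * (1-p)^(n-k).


C(12,2) = 66
p^2 = 0.061504
(1-p)^10 = 0.057833
P = 66 * 0.061504 * 0.057833 = 0.2348

P(X=2) = 0.2348


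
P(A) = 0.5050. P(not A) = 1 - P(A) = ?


P(not A) = 1 - 0.5050 = 0.4950

P(not A) = 0.4950


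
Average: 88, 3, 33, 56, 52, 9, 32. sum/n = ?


Sum = 88 + 3 + 33 + 56 + 52 + 9 + 32 = 273
n = 7
Mean = 273/7 = 39.0000

Mean = 39.0000


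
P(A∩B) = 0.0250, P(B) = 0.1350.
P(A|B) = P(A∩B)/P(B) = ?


P(A|B) = 0.0250/0.1350 = 0.1852

P(A|B) = 0.1852


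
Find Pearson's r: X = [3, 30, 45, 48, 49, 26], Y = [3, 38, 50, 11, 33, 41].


Mean X = 33.5000, Mean Y = 29.3333
SD X = 16.235250, SD Y = 16.739839
Cov = 119.000000
r = 119.000000/(16.235250*16.739839) = 0.4379

r = 0.4379


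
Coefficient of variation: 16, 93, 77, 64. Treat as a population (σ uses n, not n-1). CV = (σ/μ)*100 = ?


Mean = 62.5000
SD = 28.7446
CV = (28.7446/62.5000)*100 = 45.9913%

CV = 45.9913%


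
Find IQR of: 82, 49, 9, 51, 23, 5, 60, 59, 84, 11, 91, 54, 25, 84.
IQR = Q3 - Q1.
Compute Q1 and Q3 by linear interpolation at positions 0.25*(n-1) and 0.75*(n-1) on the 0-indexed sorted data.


Sorted: 5, 9, 11, 23, 25, 49, 51, 54, 59, 60, 82, 84, 84, 91
Q1 (25th %ile) = 23.5000
Q3 (75th %ile) = 76.5000
IQR = 76.5000 - 23.5000 = 53.0000

IQR = 53.0000


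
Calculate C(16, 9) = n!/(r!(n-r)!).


C(16,9) = 16!/(9! × 7!)
= 20922789888000/(362880 × 5040)
= 11440

C(16,9) = 11440


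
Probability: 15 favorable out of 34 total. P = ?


P = 15/34 = 0.4412

P = 0.4412


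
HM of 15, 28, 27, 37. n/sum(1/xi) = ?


Sum of reciprocals = 1/15 + 1/28 + 1/27 + 1/37 = 0.166445
HM = 4/0.166445 = 24.0320

HM = 24.0320


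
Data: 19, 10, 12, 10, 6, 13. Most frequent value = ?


Frequencies: 6:1, 10:2, 12:1, 13:1, 19:1
Max frequency = 2
Mode = 10

Mode = 10


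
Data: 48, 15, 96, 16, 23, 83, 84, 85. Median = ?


Sorted: 15, 16, 23, 48, 83, 84, 85, 96
n = 8 (even)
Middle values: 48 and 83
Median = (48+83)/2 = 65.5000

Median = 65.5000


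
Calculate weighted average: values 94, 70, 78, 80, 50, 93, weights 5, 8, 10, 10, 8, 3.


Numerator = 94*5 + 70*8 + 78*10 + 80*10 + 50*8 + 93*3 = 3289
Denominator = 5 + 8 + 10 + 10 + 8 + 3 = 44
WM = 3289/44 = 74.7500

WM = 74.7500


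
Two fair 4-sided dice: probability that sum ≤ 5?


Total outcomes = 4×4 = 16
Favorable (sum ≤ 5): 10
P = 10/16 = 0.6250

P = 0.6250


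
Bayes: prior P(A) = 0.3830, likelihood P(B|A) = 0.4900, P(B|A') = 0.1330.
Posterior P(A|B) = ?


P(B) = P(B|A)*P(A) + P(B|A')*P(A')
= 0.4900*0.3830 + 0.1330*0.6170
= 0.187670 + 0.082061 = 0.269731
P(A|B) = 0.187670/0.269731 = 0.6958

P(A|B) = 0.6958


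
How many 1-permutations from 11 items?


P(11,1) = 11!/10!
= 39916800/3628800
= 11

P(11,1) = 11


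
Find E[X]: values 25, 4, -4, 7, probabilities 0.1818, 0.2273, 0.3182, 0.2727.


E[X] = 25*0.1818 + 4*0.2273 - 4*0.3182 + 7*0.2727
= 4.5450 + 0.9092 - 1.2728 + 1.9089
= 6.0903

E[X] = 6.0903


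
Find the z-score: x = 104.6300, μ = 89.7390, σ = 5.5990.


z = (104.6300 - 89.7390)/5.5990
= 14.8910/5.5990
= 2.6596

z = 2.6596


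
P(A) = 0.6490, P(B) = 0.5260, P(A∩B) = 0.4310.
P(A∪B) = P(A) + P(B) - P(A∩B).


P(A∪B) = 0.6490 + 0.5260 - 0.4310
= 1.1750 - 0.4310
= 0.7440

P(A∪B) = 0.7440


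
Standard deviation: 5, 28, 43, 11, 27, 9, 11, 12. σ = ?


Mean = 18.2500
Variance = 148.6875
SD = sqrt(148.6875) = 12.1937

SD = 12.1937


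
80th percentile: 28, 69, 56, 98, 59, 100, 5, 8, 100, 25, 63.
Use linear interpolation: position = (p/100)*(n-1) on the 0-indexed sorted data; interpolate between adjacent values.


Sorted: 5, 8, 25, 28, 56, 59, 63, 69, 98, 100, 100
n = 11
Index = 80/100 * 10 = 8.0000
Lower = data[8] = 98, Upper = data[9] = 100
P80 = 98 + 0*(2) = 98.0000

P80 = 98.0000


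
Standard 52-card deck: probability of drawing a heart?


13 hearts in 52 cards
P = 13/52 = 0.2500

P = 0.2500


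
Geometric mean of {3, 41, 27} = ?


Product = 3 × 41 × 27 = 3321
GM = 3321^(1/3) = 14.9196

GM = 14.9196


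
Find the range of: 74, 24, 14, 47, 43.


Max = 74, Min = 14
Range = 74 - 14 = 60

Range = 60


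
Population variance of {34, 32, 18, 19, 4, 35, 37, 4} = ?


Mean = 22.8750
Squared deviations: 123.7656, 83.2656, 23.7656, 15.0156, 356.2656, 147.0156, 199.5156, 356.2656
Sum = 1304.8750
Variance = 1304.8750/8 = 163.1094

Variance = 163.1094


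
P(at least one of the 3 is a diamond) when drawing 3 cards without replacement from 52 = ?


P(at least one) = 1 - P(none)
P(none) = (39/52) × (38/51) × (37/50) = 0.413529
P(at least one) = 1 - 0.413529 = 0.5865

P = 0.5865


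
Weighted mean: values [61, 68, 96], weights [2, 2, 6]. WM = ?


Numerator = 61*2 + 68*2 + 96*6 = 834
Denominator = 2 + 2 + 6 = 10
WM = 834/10 = 83.4000

WM = 83.4000


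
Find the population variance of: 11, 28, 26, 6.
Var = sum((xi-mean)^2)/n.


Mean = 17.7500
Squared deviations: 45.5625, 105.0625, 68.0625, 138.0625
Sum = 356.7500
Variance = 356.7500/4 = 89.1875

Variance = 89.1875


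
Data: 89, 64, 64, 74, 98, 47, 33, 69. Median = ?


Sorted: 33, 47, 64, 64, 69, 74, 89, 98
n = 8 (even)
Middle values: 64 and 69
Median = (64+69)/2 = 66.5000

Median = 66.5000


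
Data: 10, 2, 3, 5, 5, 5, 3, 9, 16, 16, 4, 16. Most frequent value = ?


Frequencies: 2:1, 3:2, 4:1, 5:3, 9:1, 10:1, 16:3
Max frequency = 3
Mode = 5, 16

Mode = 5, 16


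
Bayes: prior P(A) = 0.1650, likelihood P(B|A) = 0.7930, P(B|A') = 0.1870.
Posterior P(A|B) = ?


P(B) = P(B|A)*P(A) + P(B|A')*P(A')
= 0.7930*0.1650 + 0.1870*0.8350
= 0.130845 + 0.156145 = 0.286990
P(A|B) = 0.130845/0.286990 = 0.4559

P(A|B) = 0.4559


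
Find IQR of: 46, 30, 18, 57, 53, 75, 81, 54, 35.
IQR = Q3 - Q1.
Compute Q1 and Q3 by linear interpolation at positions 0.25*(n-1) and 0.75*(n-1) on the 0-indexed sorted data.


Sorted: 18, 30, 35, 46, 53, 54, 57, 75, 81
Q1 (25th %ile) = 35.0000
Q3 (75th %ile) = 57.0000
IQR = 57.0000 - 35.0000 = 22.0000

IQR = 22.0000


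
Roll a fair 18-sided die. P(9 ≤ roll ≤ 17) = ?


Favorable outcomes (9 ≤ roll ≤ 17): 9
Total outcomes = 18
P = 9/18 = 0.5000

P = 0.5000


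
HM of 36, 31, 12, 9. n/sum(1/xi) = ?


Sum of reciprocals = 1/36 + 1/31 + 1/12 + 1/9 = 0.254480
HM = 4/0.254480 = 15.7183

HM = 15.7183


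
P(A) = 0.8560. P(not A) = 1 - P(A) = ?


P(not A) = 1 - 0.8560 = 0.1440

P(not A) = 0.1440


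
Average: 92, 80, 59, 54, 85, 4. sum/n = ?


Sum = 92 + 80 + 59 + 54 + 85 + 4 = 374
n = 6
Mean = 374/6 = 62.3333

Mean = 62.3333


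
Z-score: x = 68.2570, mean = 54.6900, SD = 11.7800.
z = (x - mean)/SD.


z = (68.2570 - 54.6900)/11.7800
= 13.5670/11.7800
= 1.1517

z = 1.1517


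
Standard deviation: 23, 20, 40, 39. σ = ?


Mean = 30.5000
Variance = 82.2500
SD = sqrt(82.2500) = 9.0692

SD = 9.0692


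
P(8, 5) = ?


P(8,5) = 8!/3!
= 40320/6
= 6720

P(8,5) = 6720


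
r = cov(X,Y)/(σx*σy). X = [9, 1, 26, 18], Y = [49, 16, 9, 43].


Mean X = 13.5000, Mean Y = 29.2500
SD X = 9.394147, SD Y = 17.064217
Cov = -28.625000
r = -28.625000/(9.394147*17.064217) = -0.1786

r = -0.1786


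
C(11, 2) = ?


C(11,2) = 11!/(2! × 9!)
= 39916800/(2 × 362880)
= 55

C(11,2) = 55


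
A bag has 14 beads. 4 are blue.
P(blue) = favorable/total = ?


P = 4/14 = 0.2857

P = 0.2857


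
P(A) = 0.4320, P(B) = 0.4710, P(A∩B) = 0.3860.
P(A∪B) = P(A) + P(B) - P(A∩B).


P(A∪B) = 0.4320 + 0.4710 - 0.3860
= 0.9030 - 0.3860
= 0.5170

P(A∪B) = 0.5170


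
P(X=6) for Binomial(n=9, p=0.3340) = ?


C(9,6) = 84
p^6 = 0.001388
(1-p)^3 = 0.295408
P = 84 * 0.001388 * 0.295408 = 0.0344

P(X=6) = 0.0344


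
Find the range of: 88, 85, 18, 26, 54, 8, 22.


Max = 88, Min = 8
Range = 88 - 8 = 80

Range = 80


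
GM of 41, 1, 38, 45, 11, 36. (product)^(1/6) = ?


Product = 41 × 1 × 38 × 45 × 11 × 36 = 27763560
GM = 27763560^(1/6) = 17.4012

GM = 17.4012


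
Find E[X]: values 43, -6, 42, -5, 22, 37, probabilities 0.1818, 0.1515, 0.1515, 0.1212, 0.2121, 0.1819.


E[X] = 43*0.1818 - 6*0.1515 + 42*0.1515 - 5*0.1212 + 22*0.2121 + 37*0.1819
= 7.8174 - 0.9090 + 6.3630 - 0.6060 + 4.6662 + 6.7303
= 24.0619

E[X] = 24.0619


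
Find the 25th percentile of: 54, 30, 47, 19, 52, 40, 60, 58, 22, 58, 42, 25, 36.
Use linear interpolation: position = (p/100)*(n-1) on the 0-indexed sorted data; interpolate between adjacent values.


Sorted: 19, 22, 25, 30, 36, 40, 42, 47, 52, 54, 58, 58, 60
n = 13
Index = 25/100 * 12 = 3.0000
Lower = data[3] = 30, Upper = data[4] = 36
P25 = 30 + 0*(6) = 30.0000

P25 = 30.0000


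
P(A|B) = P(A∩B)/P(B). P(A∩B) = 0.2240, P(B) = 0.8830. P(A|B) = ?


P(A|B) = 0.2240/0.8830 = 0.2537

P(A|B) = 0.2537


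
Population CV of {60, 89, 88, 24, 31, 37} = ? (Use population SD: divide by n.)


Mean = 54.8333
SD = 26.2388
CV = (26.2388/54.8333)*100 = 47.8518%

CV = 47.8518%


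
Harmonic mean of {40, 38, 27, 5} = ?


Sum of reciprocals = 1/40 + 1/38 + 1/27 + 1/5 = 0.288353
HM = 4/0.288353 = 13.8719

HM = 13.8719


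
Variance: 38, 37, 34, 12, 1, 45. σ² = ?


Mean = 27.8333
Squared deviations: 103.3611, 84.0278, 38.0278, 250.6944, 720.0278, 294.6944
Sum = 1490.8333
Variance = 1490.8333/6 = 248.4722

Variance = 248.4722


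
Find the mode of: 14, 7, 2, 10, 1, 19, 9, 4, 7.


Frequencies: 1:1, 2:1, 4:1, 7:2, 9:1, 10:1, 14:1, 19:1
Max frequency = 2
Mode = 7

Mode = 7


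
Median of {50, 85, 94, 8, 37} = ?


Sorted: 8, 37, 50, 85, 94
n = 5 (odd)
Middle value = 50

Median = 50


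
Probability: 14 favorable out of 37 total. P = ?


P = 14/37 = 0.3784

P = 0.3784


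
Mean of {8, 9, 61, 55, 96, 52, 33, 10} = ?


Sum = 8 + 9 + 61 + 55 + 96 + 52 + 33 + 10 = 324
n = 8
Mean = 324/8 = 40.5000

Mean = 40.5000


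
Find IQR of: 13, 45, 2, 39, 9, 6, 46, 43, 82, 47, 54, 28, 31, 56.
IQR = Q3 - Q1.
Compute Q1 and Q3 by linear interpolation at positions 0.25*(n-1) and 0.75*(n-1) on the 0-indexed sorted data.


Sorted: 2, 6, 9, 13, 28, 31, 39, 43, 45, 46, 47, 54, 56, 82
Q1 (25th %ile) = 16.7500
Q3 (75th %ile) = 46.7500
IQR = 46.7500 - 16.7500 = 30.0000

IQR = 30.0000


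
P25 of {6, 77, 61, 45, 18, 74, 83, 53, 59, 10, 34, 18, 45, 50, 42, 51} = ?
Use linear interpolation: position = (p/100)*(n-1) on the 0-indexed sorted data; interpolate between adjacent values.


Sorted: 6, 10, 18, 18, 34, 42, 45, 45, 50, 51, 53, 59, 61, 74, 77, 83
n = 16
Index = 25/100 * 15 = 3.7500
Lower = data[3] = 18, Upper = data[4] = 34
P25 = 18 + 0.7500*(16) = 30.0000

P25 = 30.0000


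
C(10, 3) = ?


C(10,3) = 10!/(3! × 7!)
= 3628800/(6 × 5040)
= 120

C(10,3) = 120


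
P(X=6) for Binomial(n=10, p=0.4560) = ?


C(10,6) = 210
p^6 = 0.008991
(1-p)^4 = 0.087578
P = 210 * 0.008991 * 0.087578 = 0.1653

P(X=6) = 0.1653


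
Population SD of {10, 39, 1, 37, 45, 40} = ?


Mean = 28.6667
Variance = 280.8889
SD = sqrt(280.8889) = 16.7597

SD = 16.7597


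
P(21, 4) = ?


P(21,4) = 21!/17!
= 51090942171709440000/355687428096000
= 143640

P(21,4) = 143640


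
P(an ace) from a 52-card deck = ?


4 aces in 52 cards
P = 4/52 = 0.0769

P = 0.0769


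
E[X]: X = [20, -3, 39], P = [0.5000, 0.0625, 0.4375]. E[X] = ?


E[X] = 20*0.5000 - 3*0.0625 + 39*0.4375
= 10.0000 - 0.1875 + 17.0625
= 26.8750

E[X] = 26.8750


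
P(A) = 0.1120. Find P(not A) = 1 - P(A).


P(not A) = 1 - 0.1120 = 0.8880

P(not A) = 0.8880


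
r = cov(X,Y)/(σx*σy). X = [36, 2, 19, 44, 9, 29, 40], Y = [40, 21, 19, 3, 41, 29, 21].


Mean X = 25.5714, Mean Y = 24.8571
SD X = 14.840650, SD Y = 12.240782
Cov = -60.632653
r = -60.632653/(14.840650*12.240782) = -0.3338

r = -0.3338


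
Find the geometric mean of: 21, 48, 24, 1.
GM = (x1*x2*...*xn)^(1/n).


Product = 21 × 48 × 24 × 1 = 24192
GM = 24192^(1/4) = 12.4715

GM = 12.4715


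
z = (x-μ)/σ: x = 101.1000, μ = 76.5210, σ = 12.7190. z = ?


z = (101.1000 - 76.5210)/12.7190
= 24.5790/12.7190
= 1.9325

z = 1.9325


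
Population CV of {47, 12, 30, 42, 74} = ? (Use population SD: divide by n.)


Mean = 41.0000
SD = 20.4353
CV = (20.4353/41.0000)*100 = 49.8421%

CV = 49.8421%


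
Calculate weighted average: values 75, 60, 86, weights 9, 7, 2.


Numerator = 75*9 + 60*7 + 86*2 = 1267
Denominator = 9 + 7 + 2 = 18
WM = 1267/18 = 70.3889

WM = 70.3889


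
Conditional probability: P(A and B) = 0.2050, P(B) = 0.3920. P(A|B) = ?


P(A|B) = 0.2050/0.3920 = 0.5230

P(A|B) = 0.5230


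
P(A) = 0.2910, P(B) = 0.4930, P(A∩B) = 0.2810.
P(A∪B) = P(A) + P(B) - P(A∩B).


P(A∪B) = 0.2910 + 0.4930 - 0.2810
= 0.7840 - 0.2810
= 0.5030

P(A∪B) = 0.5030


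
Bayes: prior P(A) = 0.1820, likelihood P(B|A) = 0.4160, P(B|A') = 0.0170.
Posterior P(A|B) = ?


P(B) = P(B|A)*P(A) + P(B|A')*P(A')
= 0.4160*0.1820 + 0.0170*0.8180
= 0.075712 + 0.013906 = 0.089618
P(A|B) = 0.075712/0.089618 = 0.8448

P(A|B) = 0.8448


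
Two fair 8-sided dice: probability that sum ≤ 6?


Total outcomes = 8×8 = 64
Favorable (sum ≤ 6): 15
P = 15/64 = 0.2344

P = 0.2344


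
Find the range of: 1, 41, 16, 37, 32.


Max = 41, Min = 1
Range = 41 - 1 = 40

Range = 40


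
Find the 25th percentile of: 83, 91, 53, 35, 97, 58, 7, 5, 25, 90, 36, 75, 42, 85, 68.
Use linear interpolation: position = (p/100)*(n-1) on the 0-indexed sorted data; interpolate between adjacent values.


Sorted: 5, 7, 25, 35, 36, 42, 53, 58, 68, 75, 83, 85, 90, 91, 97
n = 15
Index = 25/100 * 14 = 3.5000
Lower = data[3] = 35, Upper = data[4] = 36
P25 = 35 + 0.5000*(1) = 35.5000

P25 = 35.5000


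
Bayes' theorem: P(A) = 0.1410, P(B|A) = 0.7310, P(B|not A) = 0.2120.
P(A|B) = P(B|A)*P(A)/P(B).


P(B) = P(B|A)*P(A) + P(B|A')*P(A')
= 0.7310*0.1410 + 0.2120*0.8590
= 0.103071 + 0.182108 = 0.285179
P(A|B) = 0.103071/0.285179 = 0.3614

P(A|B) = 0.3614


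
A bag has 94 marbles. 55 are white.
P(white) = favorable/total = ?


P = 55/94 = 0.5851

P = 0.5851


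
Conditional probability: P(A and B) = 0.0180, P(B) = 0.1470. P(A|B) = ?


P(A|B) = 0.0180/0.1470 = 0.1224

P(A|B) = 0.1224


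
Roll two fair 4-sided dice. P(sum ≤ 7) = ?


Total outcomes = 4×4 = 16
Favorable (sum ≤ 7): 15
P = 15/16 = 0.9375

P = 0.9375


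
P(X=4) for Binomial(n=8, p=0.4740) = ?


C(8,4) = 70
p^4 = 0.050479
(1-p)^4 = 0.076550
P = 70 * 0.050479 * 0.076550 = 0.2705

P(X=4) = 0.2705


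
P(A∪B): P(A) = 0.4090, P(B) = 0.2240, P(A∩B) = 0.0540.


P(A∪B) = 0.4090 + 0.2240 - 0.0540
= 0.6330 - 0.0540
= 0.5790

P(A∪B) = 0.5790


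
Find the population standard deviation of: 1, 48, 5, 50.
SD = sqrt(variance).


Mean = 26.0000
Variance = 531.5000
SD = sqrt(531.5000) = 23.0543

SD = 23.0543


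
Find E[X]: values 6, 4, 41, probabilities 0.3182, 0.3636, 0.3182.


E[X] = 6*0.3182 + 4*0.3636 + 41*0.3182
= 1.9092 + 1.4544 + 13.0462
= 16.4098

E[X] = 16.4098


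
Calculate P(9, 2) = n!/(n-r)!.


P(9,2) = 9!/7!
= 362880/5040
= 72

P(9,2) = 72


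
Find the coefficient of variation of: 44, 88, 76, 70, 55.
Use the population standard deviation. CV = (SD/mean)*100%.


Mean = 66.6000
SD = 15.5126
CV = (15.5126/66.6000)*100 = 23.2922%

CV = 23.2922%


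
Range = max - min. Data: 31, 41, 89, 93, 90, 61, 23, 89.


Max = 93, Min = 23
Range = 93 - 23 = 70

Range = 70


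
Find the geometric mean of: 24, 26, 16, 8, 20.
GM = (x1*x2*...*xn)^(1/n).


Product = 24 × 26 × 16 × 8 × 20 = 1597440
GM = 1597440^(1/5) = 17.4054

GM = 17.4054


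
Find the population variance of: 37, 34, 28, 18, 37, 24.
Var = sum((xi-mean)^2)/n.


Mean = 29.6667
Squared deviations: 53.7778, 18.7778, 2.7778, 136.1111, 53.7778, 32.1111
Sum = 297.3333
Variance = 297.3333/6 = 49.5556

Variance = 49.5556


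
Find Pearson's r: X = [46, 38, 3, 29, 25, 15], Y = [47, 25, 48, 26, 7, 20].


Mean X = 26.0000, Mean Y = 28.8333
SD X = 14.165686, SD Y = 14.576427
Cov = -2.166667
r = -2.166667/(14.165686*14.576427) = -0.0105

r = -0.0105


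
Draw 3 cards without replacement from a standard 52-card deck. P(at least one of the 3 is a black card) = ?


P(at least one) = 1 - P(none)
P(none) = (26/52) × (25/51) × (24/50) = 0.117647
P(at least one) = 1 - 0.117647 = 0.8824

P = 0.8824


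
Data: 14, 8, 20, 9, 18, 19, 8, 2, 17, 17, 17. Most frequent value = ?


Frequencies: 2:1, 8:2, 9:1, 14:1, 17:3, 18:1, 19:1, 20:1
Max frequency = 3
Mode = 17

Mode = 17


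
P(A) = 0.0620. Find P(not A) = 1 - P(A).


P(not A) = 1 - 0.0620 = 0.9380

P(not A) = 0.9380


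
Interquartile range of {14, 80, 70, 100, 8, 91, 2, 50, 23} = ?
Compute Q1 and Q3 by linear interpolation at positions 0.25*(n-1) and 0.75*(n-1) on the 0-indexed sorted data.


Sorted: 2, 8, 14, 23, 50, 70, 80, 91, 100
Q1 (25th %ile) = 14.0000
Q3 (75th %ile) = 80.0000
IQR = 80.0000 - 14.0000 = 66.0000

IQR = 66.0000


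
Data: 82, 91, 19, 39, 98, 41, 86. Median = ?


Sorted: 19, 39, 41, 82, 86, 91, 98
n = 7 (odd)
Middle value = 82

Median = 82


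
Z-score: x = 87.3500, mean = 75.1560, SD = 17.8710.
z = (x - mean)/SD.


z = (87.3500 - 75.1560)/17.8710
= 12.1940/17.8710
= 0.6823

z = 0.6823


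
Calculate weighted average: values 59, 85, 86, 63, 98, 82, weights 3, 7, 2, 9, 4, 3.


Numerator = 59*3 + 85*7 + 86*2 + 63*9 + 98*4 + 82*3 = 2149
Denominator = 3 + 7 + 2 + 9 + 4 + 3 = 28
WM = 2149/28 = 76.7500

WM = 76.7500


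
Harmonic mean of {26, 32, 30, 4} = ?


Sum of reciprocals = 1/26 + 1/32 + 1/30 + 1/4 = 0.353045
HM = 4/0.353045 = 11.3300

HM = 11.3300


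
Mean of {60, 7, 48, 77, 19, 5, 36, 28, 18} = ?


Sum = 60 + 7 + 48 + 77 + 19 + 5 + 36 + 28 + 18 = 298
n = 9
Mean = 298/9 = 33.1111

Mean = 33.1111


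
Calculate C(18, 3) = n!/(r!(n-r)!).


C(18,3) = 18!/(3! × 15!)
= 6402373705728000/(6 × 1307674368000)
= 816

C(18,3) = 816


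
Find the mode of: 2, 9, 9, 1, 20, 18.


Frequencies: 1:1, 2:1, 9:2, 18:1, 20:1
Max frequency = 2
Mode = 9

Mode = 9


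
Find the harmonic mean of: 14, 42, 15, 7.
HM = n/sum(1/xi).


Sum of reciprocals = 1/14 + 1/42 + 1/15 + 1/7 = 0.304762
HM = 4/0.304762 = 13.1250

HM = 13.1250


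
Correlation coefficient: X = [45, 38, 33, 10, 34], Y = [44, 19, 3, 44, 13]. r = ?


Mean X = 32.0000, Mean Y = 24.6000
SD X = 11.781341, SD Y = 16.644519
Cov = -50.600000
r = -50.600000/(11.781341*16.644519) = -0.2580

r = -0.2580


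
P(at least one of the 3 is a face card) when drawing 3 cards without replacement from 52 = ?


P(at least one) = 1 - P(none)
P(none) = (40/52) × (39/51) × (38/50) = 0.447059
P(at least one) = 1 - 0.447059 = 0.5529

P = 0.5529


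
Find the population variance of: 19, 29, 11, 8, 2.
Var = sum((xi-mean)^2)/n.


Mean = 13.8000
Squared deviations: 27.0400, 231.0400, 7.8400, 33.6400, 139.2400
Sum = 438.8000
Variance = 438.8000/5 = 87.7600

Variance = 87.7600


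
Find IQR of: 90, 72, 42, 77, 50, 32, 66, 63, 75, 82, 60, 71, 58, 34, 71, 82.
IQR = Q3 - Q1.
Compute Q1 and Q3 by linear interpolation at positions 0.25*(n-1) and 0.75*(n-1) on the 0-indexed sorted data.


Sorted: 32, 34, 42, 50, 58, 60, 63, 66, 71, 71, 72, 75, 77, 82, 82, 90
Q1 (25th %ile) = 56.0000
Q3 (75th %ile) = 75.5000
IQR = 75.5000 - 56.0000 = 19.5000

IQR = 19.5000


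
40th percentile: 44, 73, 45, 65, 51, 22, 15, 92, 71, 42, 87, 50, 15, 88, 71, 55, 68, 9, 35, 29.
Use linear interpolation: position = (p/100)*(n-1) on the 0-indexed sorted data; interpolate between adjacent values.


Sorted: 9, 15, 15, 22, 29, 35, 42, 44, 45, 50, 51, 55, 65, 68, 71, 71, 73, 87, 88, 92
n = 20
Index = 40/100 * 19 = 7.6000
Lower = data[7] = 44, Upper = data[8] = 45
P40 = 44 + 0.6000*(1) = 44.6000

P40 = 44.6000


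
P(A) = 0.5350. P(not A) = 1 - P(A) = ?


P(not A) = 1 - 0.5350 = 0.4650

P(not A) = 0.4650


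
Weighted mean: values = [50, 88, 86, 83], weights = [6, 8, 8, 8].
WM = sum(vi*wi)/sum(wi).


Numerator = 50*6 + 88*8 + 86*8 + 83*8 = 2356
Denominator = 6 + 8 + 8 + 8 = 30
WM = 2356/30 = 78.5333

WM = 78.5333


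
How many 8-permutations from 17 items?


P(17,8) = 17!/9!
= 355687428096000/362880
= 980179200

P(17,8) = 980179200


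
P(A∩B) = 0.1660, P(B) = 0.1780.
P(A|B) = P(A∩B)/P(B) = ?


P(A|B) = 0.1660/0.1780 = 0.9326

P(A|B) = 0.9326


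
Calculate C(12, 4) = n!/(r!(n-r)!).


C(12,4) = 12!/(4! × 8!)
= 479001600/(24 × 40320)
= 495

C(12,4) = 495


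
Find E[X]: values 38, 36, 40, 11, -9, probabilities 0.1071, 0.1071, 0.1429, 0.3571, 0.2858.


E[X] = 38*0.1071 + 36*0.1071 + 40*0.1429 + 11*0.3571 - 9*0.2858
= 4.0698 + 3.8556 + 5.7160 + 3.9281 - 2.5722
= 14.9973

E[X] = 14.9973


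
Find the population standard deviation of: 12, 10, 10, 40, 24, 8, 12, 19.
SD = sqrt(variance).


Mean = 16.8750
Variance = 101.3594
SD = sqrt(101.3594) = 10.0677

SD = 10.0677


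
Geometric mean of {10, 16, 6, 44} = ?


Product = 10 × 16 × 6 × 44 = 42240
GM = 42240^(1/4) = 14.3361

GM = 14.3361


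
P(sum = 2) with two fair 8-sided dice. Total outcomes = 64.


Total outcomes = 8×8 = 64
Favorable (sum = 2): 1
P = 1/64 = 0.0156

P = 0.0156


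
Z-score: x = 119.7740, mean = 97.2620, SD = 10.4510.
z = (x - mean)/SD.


z = (119.7740 - 97.2620)/10.4510
= 22.5120/10.4510
= 2.1541

z = 2.1541


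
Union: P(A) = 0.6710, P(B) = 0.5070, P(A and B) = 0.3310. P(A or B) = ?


P(A∪B) = 0.6710 + 0.5070 - 0.3310
= 1.1780 - 0.3310
= 0.8470

P(A∪B) = 0.8470


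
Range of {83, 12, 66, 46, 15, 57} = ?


Max = 83, Min = 12
Range = 83 - 12 = 71

Range = 71


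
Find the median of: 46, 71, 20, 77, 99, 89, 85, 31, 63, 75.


Sorted: 20, 31, 46, 63, 71, 75, 77, 85, 89, 99
n = 10 (even)
Middle values: 71 and 75
Median = (71+75)/2 = 73.0000

Median = 73.0000


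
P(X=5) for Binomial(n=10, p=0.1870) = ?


C(10,5) = 252
p^5 = 0.000229
(1-p)^5 = 0.355183
P = 252 * 0.000229 * 0.355183 = 0.0205

P(X=5) = 0.0205


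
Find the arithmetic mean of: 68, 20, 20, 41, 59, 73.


Sum = 68 + 20 + 20 + 41 + 59 + 73 = 281
n = 6
Mean = 281/6 = 46.8333

Mean = 46.8333


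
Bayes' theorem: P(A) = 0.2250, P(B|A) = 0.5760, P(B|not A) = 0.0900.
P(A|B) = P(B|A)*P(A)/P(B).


P(B) = P(B|A)*P(A) + P(B|A')*P(A')
= 0.5760*0.2250 + 0.0900*0.7750
= 0.129600 + 0.069750 = 0.199350
P(A|B) = 0.129600/0.199350 = 0.6501

P(A|B) = 0.6501


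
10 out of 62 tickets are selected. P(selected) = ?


P = 10/62 = 0.1613

P = 0.1613


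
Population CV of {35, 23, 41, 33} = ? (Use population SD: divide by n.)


Mean = 33.0000
SD = 6.4807
CV = (6.4807/33.0000)*100 = 19.6386%

CV = 19.6386%


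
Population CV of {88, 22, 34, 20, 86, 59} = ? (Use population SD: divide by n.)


Mean = 51.5000
SD = 28.1292
CV = (28.1292/51.5000)*100 = 54.6197%

CV = 54.6197%


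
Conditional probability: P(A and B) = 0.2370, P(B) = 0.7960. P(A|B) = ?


P(A|B) = 0.2370/0.7960 = 0.2977

P(A|B) = 0.2977


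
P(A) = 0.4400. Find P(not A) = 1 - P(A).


P(not A) = 1 - 0.4400 = 0.5600

P(not A) = 0.5600


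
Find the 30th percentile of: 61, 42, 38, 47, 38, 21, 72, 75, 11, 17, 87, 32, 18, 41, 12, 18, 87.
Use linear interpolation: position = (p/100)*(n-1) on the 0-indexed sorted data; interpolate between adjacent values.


Sorted: 11, 12, 17, 18, 18, 21, 32, 38, 38, 41, 42, 47, 61, 72, 75, 87, 87
n = 17
Index = 30/100 * 16 = 4.8000
Lower = data[4] = 18, Upper = data[5] = 21
P30 = 18 + 0.8000*(3) = 20.4000

P30 = 20.4000


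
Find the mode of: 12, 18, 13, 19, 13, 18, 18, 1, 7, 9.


Frequencies: 1:1, 7:1, 9:1, 12:1, 13:2, 18:3, 19:1
Max frequency = 3
Mode = 18

Mode = 18


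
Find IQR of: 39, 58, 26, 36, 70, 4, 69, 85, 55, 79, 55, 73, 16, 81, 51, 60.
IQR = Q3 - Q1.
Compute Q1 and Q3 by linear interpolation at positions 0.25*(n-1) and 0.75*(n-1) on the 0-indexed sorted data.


Sorted: 4, 16, 26, 36, 39, 51, 55, 55, 58, 60, 69, 70, 73, 79, 81, 85
Q1 (25th %ile) = 38.2500
Q3 (75th %ile) = 70.7500
IQR = 70.7500 - 38.2500 = 32.5000

IQR = 32.5000


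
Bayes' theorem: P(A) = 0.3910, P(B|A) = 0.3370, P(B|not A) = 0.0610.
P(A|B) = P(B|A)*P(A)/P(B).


P(B) = P(B|A)*P(A) + P(B|A')*P(A')
= 0.3370*0.3910 + 0.0610*0.6090
= 0.131767 + 0.037149 = 0.168916
P(A|B) = 0.131767/0.168916 = 0.7801

P(A|B) = 0.7801


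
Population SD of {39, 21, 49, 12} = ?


Mean = 30.2500
Variance = 211.6875
SD = sqrt(211.6875) = 14.5495

SD = 14.5495


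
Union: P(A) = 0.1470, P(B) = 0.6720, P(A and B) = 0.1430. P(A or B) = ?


P(A∪B) = 0.1470 + 0.6720 - 0.1430
= 0.8190 - 0.1430
= 0.6760

P(A∪B) = 0.6760


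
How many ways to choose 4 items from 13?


C(13,4) = 13!/(4! × 9!)
= 6227020800/(24 × 362880)
= 715

C(13,4) = 715


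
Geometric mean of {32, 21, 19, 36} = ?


Product = 32 × 21 × 19 × 36 = 459648
GM = 459648^(1/4) = 26.0379

GM = 26.0379


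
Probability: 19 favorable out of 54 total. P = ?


P = 19/54 = 0.3519

P = 0.3519


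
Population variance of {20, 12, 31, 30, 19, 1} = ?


Mean = 18.8333
Squared deviations: 1.3611, 46.6944, 148.0278, 124.6944, 0.0278, 318.0278
Sum = 638.8333
Variance = 638.8333/6 = 106.4722

Variance = 106.4722


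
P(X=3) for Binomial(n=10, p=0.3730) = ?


C(10,3) = 120
p^3 = 0.051895
(1-p)^7 = 0.038095
P = 120 * 0.051895 * 0.038095 = 0.2372

P(X=3) = 0.2372


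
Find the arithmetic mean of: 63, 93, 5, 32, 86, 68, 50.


Sum = 63 + 93 + 5 + 32 + 86 + 68 + 50 = 397
n = 7
Mean = 397/7 = 56.7143

Mean = 56.7143


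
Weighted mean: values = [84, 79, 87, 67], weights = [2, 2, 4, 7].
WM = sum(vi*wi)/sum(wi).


Numerator = 84*2 + 79*2 + 87*4 + 67*7 = 1143
Denominator = 2 + 2 + 4 + 7 = 15
WM = 1143/15 = 76.2000

WM = 76.2000


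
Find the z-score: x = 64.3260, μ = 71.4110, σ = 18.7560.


z = (64.3260 - 71.4110)/18.7560
= -7.0850/18.7560
= -0.3777

z = -0.3777


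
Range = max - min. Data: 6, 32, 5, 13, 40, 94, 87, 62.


Max = 94, Min = 5
Range = 94 - 5 = 89

Range = 89


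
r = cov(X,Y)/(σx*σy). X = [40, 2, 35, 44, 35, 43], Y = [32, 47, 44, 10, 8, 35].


Mean X = 33.1667, Mean Y = 29.3333
SD X = 14.369141, SD Y = 15.249772
Cov = -116.388889
r = -116.388889/(14.369141*15.249772) = -0.5312

r = -0.5312


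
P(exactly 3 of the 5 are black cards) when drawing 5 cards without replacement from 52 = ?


Hypergeometric: P(X=3) = C(26,3)·C(26,2) / C(52,5)
= 2600 × 325 / 2598960
= 845000/2598960 = 0.3251

P = 0.3251


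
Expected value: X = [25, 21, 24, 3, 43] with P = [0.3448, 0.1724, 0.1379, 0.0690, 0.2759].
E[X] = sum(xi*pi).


E[X] = 25*0.3448 + 21*0.1724 + 24*0.1379 + 3*0.0690 + 43*0.2759
= 8.6200 + 3.6204 + 3.3096 + 0.2070 + 11.8637
= 27.6207

E[X] = 27.6207


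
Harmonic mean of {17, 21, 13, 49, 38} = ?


Sum of reciprocals = 1/17 + 1/21 + 1/13 + 1/49 + 1/38 = 0.230090
HM = 5/0.230090 = 21.7307

HM = 21.7307


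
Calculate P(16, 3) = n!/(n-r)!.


P(16,3) = 16!/13!
= 20922789888000/6227020800
= 3360

P(16,3) = 3360


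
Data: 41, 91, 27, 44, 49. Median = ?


Sorted: 27, 41, 44, 49, 91
n = 5 (odd)
Middle value = 44

Median = 44


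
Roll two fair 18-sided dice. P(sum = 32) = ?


Total outcomes = 18×18 = 324
Favorable (sum = 32): 5
P = 5/324 = 0.0154

P = 0.0154


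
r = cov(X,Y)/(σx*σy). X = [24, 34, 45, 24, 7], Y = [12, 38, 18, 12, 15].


Mean X = 26.8000, Mean Y = 19.0000
SD X = 12.576168, SD Y = 9.757049
Cov = 47.400000
r = 47.400000/(12.576168*9.757049) = 0.3863

r = 0.3863


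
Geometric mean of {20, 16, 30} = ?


Product = 20 × 16 × 30 = 9600
GM = 9600^(1/3) = 21.2532

GM = 21.2532


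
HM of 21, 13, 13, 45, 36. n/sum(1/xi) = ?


Sum of reciprocals = 1/21 + 1/13 + 1/13 + 1/45 + 1/36 = 0.251465
HM = 5/0.251465 = 19.8835

HM = 19.8835


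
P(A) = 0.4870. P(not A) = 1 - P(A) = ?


P(not A) = 1 - 0.4870 = 0.5130

P(not A) = 0.5130


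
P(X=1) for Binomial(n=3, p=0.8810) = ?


C(3,1) = 3
p^1 = 0.881000
(1-p)^2 = 0.014161
P = 3 * 0.881000 * 0.014161 = 0.0374

P(X=1) = 0.0374


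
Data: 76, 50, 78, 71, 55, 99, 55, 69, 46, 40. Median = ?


Sorted: 40, 46, 50, 55, 55, 69, 71, 76, 78, 99
n = 10 (even)
Middle values: 55 and 69
Median = (55+69)/2 = 62.0000

Median = 62.0000


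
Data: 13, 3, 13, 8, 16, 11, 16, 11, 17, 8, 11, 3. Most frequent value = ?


Frequencies: 3:2, 8:2, 11:3, 13:2, 16:2, 17:1
Max frequency = 3
Mode = 11

Mode = 11


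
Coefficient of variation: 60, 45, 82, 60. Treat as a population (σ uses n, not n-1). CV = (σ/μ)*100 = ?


Mean = 61.7500
SD = 13.1980
CV = (13.1980/61.7500)*100 = 21.3733%

CV = 21.3733%


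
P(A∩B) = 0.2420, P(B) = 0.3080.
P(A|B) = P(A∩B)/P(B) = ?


P(A|B) = 0.2420/0.3080 = 0.7857

P(A|B) = 0.7857


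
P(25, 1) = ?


P(25,1) = 25!/24!
= 15511210043330985984000000/620448401733239439360000
= 25

P(25,1) = 25


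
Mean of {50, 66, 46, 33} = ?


Sum = 50 + 66 + 46 + 33 = 195
n = 4
Mean = 195/4 = 48.7500

Mean = 48.7500


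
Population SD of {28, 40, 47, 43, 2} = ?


Mean = 32.0000
Variance = 265.2000
SD = sqrt(265.2000) = 16.2850

SD = 16.2850


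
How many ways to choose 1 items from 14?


C(14,1) = 14!/(1! × 13!)
= 87178291200/(1 × 6227020800)
= 14

C(14,1) = 14


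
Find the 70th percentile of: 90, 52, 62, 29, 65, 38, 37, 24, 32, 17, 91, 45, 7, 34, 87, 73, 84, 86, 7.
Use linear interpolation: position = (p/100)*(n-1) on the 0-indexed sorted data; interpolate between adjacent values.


Sorted: 7, 7, 17, 24, 29, 32, 34, 37, 38, 45, 52, 62, 65, 73, 84, 86, 87, 90, 91
n = 19
Index = 70/100 * 18 = 12.6000
Lower = data[12] = 65, Upper = data[13] = 73
P70 = 65 + 0.6000*(8) = 69.8000

P70 = 69.8000


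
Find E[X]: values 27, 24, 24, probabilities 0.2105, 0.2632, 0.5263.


E[X] = 27*0.2105 + 24*0.2632 + 24*0.5263
= 5.6835 + 6.3168 + 12.6312
= 24.6315

E[X] = 24.6315


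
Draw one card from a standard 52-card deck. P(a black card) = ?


26 black cards in 52 cards
P = 26/52 = 0.5000

P = 0.5000
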